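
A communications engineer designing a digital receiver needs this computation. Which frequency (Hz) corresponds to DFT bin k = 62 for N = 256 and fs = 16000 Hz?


Frequency of DFT bin k:
f_k = k * fs / N
    = 62 * 16000 / 256
    = 992000 / 256
    = 3875.0 Hz

3875.0 Hz


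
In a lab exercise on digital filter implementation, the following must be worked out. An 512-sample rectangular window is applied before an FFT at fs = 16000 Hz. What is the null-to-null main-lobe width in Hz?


Main lobe width for a rectangular window:
Width = 2 * fs / N
      = 2 * 16000 / 512
      = 32000 / 512
      = 62.5 Hz

62.5 Hz


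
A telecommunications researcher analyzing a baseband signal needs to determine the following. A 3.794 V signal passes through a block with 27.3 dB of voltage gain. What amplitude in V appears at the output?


Output voltage from dB gain:
V_out = V_in * 10^(gain_dB / 20)
      = 3.794 * 10^(27.3 / 20)
      = 3.794 * 23.173946
      = 87.922 V

87.922 V


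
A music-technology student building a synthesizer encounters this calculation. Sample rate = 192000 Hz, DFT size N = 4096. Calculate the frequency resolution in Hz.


DFT frequency resolution:
df = fs / N
   = 192000 / 4096
   = 46.875 Hz

46.875 Hz


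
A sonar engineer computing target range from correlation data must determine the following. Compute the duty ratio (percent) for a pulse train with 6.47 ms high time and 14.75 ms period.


Duty cycle as a percentage:
DC = (t_on / T) * 100
   = (6.47 / 14.75) * 100
   = 0.438644 * 100
   = 43.86 %

43.86 %


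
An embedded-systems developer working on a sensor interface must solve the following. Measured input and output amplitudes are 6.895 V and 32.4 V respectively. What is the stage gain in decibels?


Voltage gain in dB:
G = 20 * log10(Vout / Vin)
  = 20 * log10(32.4 / 6.895)
  = 20 * log10(4.699057)
  = 20 * 0.672011
  = 13.44 dB

13.44 dB


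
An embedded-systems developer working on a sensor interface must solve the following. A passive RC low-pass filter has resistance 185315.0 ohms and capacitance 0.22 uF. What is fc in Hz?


Cutoff frequency of a first-order RC filter:
fc = 1 / (2 * pi * R * C)
C = 0.22 uF = 2.2e-07 F
fc = 1 / (2 * pi * 185315.0 * 2.2e-07)
   = 1 / 0.256161066744
   = 3.903794 Hz

3.903794 Hz


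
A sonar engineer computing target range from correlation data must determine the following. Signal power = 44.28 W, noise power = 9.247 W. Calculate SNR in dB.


SNR in decibels:
SNR = 10 * log10(Ps / Pn)
    = 10 * log10(44.28 / 9.247)
    = 10 * log10(4.7886)
    = 10 * 0.6802
    = 6.8 dB

6.8 dB


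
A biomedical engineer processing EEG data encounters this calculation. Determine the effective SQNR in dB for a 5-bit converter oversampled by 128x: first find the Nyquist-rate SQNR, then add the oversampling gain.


Step 1 — baseline SQNR at Nyquist:
SQNR_base = 6.02*N + 1.76
          = 6.02*5 + 1.76
          = 31.86 dB

Step 2 — oversampling processing gain:
G = 10*log10(OSR) = 10*log10(128) = 21.07 dB

Step 3 — total:
SQNR_total = 31.86 + 21.07 = 52.93 dB

Base SQNR = 31.86 dB; oversampled SQNR = 52.93 dB


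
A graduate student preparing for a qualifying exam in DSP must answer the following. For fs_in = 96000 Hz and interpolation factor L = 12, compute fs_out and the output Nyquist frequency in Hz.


Step 1 — output sample rate after interpolation by L:
fs_out = L * fs_in = 12 * 96000 = 1152000 Hz

Step 2 — Nyquist frequency of the output stream:
f_Nyq = fs_out / 2 = 1152000 / 2 = 576000.0 Hz

fs_out = 1152000 Hz; f_Nyquist = 576000.0 Hz


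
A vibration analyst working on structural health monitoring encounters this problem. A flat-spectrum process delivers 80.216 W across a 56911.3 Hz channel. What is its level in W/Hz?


Power spectral density:
PSD = P / BW
    = 80.216 / 56911.3
    = 0.00140949 W/Hz

0.00140949 W/Hz


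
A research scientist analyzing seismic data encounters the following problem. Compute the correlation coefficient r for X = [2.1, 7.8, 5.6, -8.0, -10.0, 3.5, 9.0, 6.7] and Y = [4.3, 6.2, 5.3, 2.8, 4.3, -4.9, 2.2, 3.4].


Pearson correlation coefficient (population):
r = cov(X,Y) / (std(X) * std(Y))
Mean X = 2.0875, Mean Y = 2.95
Cov(X,Y) = -0.270625
Std(X) = 6.744338, Std(Y) = 3.204294
r = -0.0125

-0.0125


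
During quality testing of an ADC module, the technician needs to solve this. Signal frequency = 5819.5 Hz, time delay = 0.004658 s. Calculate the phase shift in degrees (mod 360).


Phase shift from frequency and time delay:
phi = 360 * f * t_delay
    = 360 * 5819.5 * 0.004658
    = 9758.6 degrees
    mod 360 = 38.6 degrees

38.6 degrees


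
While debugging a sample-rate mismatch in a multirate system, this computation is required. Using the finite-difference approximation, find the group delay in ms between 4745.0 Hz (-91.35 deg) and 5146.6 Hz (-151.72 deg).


Group delay from phase difference:
tau = -d(phi)/d(omega)
d(phi) = -60.37 deg = -1.053655 rad
d(omega) = 2*pi*(5146.6 - 4745.0) = 2523.3272 rad/s
tau = -(-1.053655) / 2523.3272
    = 0.4176 ms

0.4176 ms


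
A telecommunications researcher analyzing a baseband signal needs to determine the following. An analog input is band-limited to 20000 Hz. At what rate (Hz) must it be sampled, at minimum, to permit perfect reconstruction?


The Nyquist rate is twice the maximum frequency component.
fs_min = 2 * fmax
      = 2 * 20000
      = 40000 Hz

40000


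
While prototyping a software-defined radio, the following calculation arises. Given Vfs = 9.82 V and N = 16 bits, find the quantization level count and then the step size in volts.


Step 1 — number of quantization levels:
L = 2^N = 2^16 = 65536

Step 2 — LSB step size:
delta = Vfs / L
      = 9.82 / 65536
      = 0.00014984 V

Levels = 65536; step size = 0.00014984 V


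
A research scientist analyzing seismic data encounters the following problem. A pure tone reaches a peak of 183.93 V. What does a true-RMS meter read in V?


RMS voltage for a sinusoidal waveform:
V_rms = V_peak / sqrt(2)
      = 183.93 / 1.414214
      = 130.058 V

130.058 V


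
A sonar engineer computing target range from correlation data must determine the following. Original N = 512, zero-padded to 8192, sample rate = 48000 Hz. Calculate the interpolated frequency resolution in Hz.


Frequency resolution after zero-padding:
N_padded = 512 * 16 = 8192
df = fs / N_padded
   = 48000 / 8192
   = 5.8594 Hz

5.8594 Hz


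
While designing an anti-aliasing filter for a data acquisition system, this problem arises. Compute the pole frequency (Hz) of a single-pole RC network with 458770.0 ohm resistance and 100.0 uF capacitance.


Cutoff frequency of a first-order RC filter:
fc = 1 / (2 * pi * R * C)
C = 100.0 uF = 0.0001 F
fc = 1 / (2 * pi * 458770.0 * 0.0001)
   = 1 / 288.25369233748
   = 0.003469 Hz

0.003469 Hz


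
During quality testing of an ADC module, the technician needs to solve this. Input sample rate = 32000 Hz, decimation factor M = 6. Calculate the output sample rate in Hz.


Decimation reduces the sample rate:
fs_out = fs_in / M
       = 32000 / 6
       = 5333.3333 Hz

5333.3333 Hz


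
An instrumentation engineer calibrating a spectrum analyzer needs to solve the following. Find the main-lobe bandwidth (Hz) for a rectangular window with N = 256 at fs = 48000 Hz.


Main lobe width for a rectangular window:
Width = 2 * fs / N
      = 2 * 48000 / 256
      = 96000 / 256
      = 375.0 Hz

375.0 Hz


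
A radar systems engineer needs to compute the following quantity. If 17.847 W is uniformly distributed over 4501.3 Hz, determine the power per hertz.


Power spectral density:
PSD = P / BW
    = 17.847 / 4501.3
    = 0.00396485 W/Hz

0.00396485 W/Hz


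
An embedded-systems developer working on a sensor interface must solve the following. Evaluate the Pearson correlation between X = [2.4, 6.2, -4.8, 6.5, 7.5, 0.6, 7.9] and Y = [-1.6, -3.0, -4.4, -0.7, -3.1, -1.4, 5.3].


Pearson correlation coefficient (population):
r = cov(X,Y) / (std(X) * std(Y))
Mean X = 3.7571, Mean Y = -1.2714
Cov(X,Y) = 6.478367
Std(X) = 4.304435, Std(Y) = 2.921699
r = 0.5151

0.5151


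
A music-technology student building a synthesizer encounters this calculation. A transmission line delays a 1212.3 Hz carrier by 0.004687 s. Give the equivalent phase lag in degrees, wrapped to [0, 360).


Phase shift from frequency and time delay:
phi = 360 * f * t_delay
    = 360 * 1212.3 * 0.004687
    = 2045.54 degrees
    mod 360 = 245.54 degrees

245.54 degrees


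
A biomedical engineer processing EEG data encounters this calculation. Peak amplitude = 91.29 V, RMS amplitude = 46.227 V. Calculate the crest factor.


Crest factor is the ratio of peak to RMS:
CF = V_peak / V_rms
   = 91.29 / 46.227
   = 1.9748

1.9748


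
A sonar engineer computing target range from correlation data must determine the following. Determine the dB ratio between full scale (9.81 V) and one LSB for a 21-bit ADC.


Dynamic range from full-scale to LSB:
V_min = V_max / 2^bits = 9.81 / 2^21
DR = 20 * log10(V_max / V_min)
   = 20 * log10(2^21)
   = 20 * 21 * log10(2)
   = 126.43 dB

126.43 dB


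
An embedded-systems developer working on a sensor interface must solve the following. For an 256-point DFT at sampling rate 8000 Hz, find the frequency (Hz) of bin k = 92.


Frequency of DFT bin k:
f_k = k * fs / N
    = 92 * 8000 / 256
    = 736000 / 256
    = 2875.0 Hz

2875.0 Hz


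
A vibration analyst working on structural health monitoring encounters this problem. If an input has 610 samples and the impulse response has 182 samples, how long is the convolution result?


Linear convolution output length:
L = N + M - 1
  = 610 + 182 - 1
  = 791 samples

791


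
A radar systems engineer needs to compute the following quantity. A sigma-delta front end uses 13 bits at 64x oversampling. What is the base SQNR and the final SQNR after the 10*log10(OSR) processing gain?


Step 1 — baseline SQNR at Nyquist:
SQNR_base = 6.02*N + 1.76
          = 6.02*13 + 1.76
          = 80.02 dB

Step 2 — oversampling processing gain:
G = 10*log10(OSR) = 10*log10(64) = 18.06 dB

Step 3 — total:
SQNR_total = 80.02 + 18.06 = 98.08 dB

Base SQNR = 80.02 dB; oversampled SQNR = 98.08 dB


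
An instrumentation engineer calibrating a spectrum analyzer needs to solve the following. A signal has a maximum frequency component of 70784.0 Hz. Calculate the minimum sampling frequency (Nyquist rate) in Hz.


The Nyquist rate is twice the maximum frequency component.
fs_min = 2 * fmax
      = 2 * 70784.0
      = 141568.0 Hz

141568.0


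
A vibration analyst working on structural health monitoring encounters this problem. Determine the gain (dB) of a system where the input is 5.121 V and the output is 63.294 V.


Voltage gain in dB:
G = 20 * log10(Vout / Vin)
  = 20 * log10(63.294 / 5.121)
  = 20 * log10(12.359695)
  = 20 * 1.092008
  = 21.84 dB

21.84 dB


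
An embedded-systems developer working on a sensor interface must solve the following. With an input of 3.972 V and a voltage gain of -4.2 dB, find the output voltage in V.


Output voltage from dB gain:
V_out = V_in * 10^(gain_dB / 20)
      = 3.972 * 10^(-4.2 / 20)
      = 3.972 * 0.616595
      = 2.4491 V

2.4491 V


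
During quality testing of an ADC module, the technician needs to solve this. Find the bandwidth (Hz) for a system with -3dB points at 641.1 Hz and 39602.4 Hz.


Bandwidth is the difference of -3dB frequencies:
BW = f_high - f_low
   = 39602.4 - 641.1
   = 38961.3 Hz

38961.3 Hz


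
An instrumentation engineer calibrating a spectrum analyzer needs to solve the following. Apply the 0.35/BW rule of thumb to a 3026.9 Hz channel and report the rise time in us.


Rise time from bandwidth relationship:
tr = 0.35 / BW
   = 0.35 / 3026.9
   = 0.0001156298523 s
   = 115.6299 us

115.6299 us


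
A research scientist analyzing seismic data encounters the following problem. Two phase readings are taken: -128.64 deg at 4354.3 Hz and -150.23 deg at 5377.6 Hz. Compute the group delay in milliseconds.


Group delay from phase difference:
tau = -d(phi)/d(omega)
d(phi) = -21.59 deg = -0.376817 rad
d(omega) = 2*pi*(5377.6 - 4354.3) = 6429.5835 rad/s
tau = -(-0.376817) / 6429.5835
    = 0.0586 ms

0.0586 ms


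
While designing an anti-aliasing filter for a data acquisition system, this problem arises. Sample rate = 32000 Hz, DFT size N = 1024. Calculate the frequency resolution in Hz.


DFT frequency resolution:
df = fs / N
   = 32000 / 1024
   = 31.25 Hz

31.25 Hz


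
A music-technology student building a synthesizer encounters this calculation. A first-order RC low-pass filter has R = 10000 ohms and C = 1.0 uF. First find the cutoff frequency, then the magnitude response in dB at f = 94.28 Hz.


Step 1 — cutoff frequency:
fc = 1 / (2*pi*R*C)
C = 1.0 uF = 1e-06 F
fc = 1 / (2*pi*10000*1e-06)
   = 15.9155 Hz

Step 2 — magnitude at f = 94.28 Hz:
|H(f)| = 1 / sqrt(1 + (f/fc)^2)
f/fc = 94.28 / 15.9155 = 5.923785
|H| = 1 / sqrt(1 + 35.091229) = 0.1664559
|H|_dB = 20*log10(0.1664559) = -15.57 dB

fc = 15.9155 Hz; |H(94.28 Hz)| = -15.57 dB


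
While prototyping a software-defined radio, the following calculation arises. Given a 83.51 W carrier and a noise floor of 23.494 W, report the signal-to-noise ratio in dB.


SNR in decibels:
SNR = 10 * log10(Ps / Pn)
    = 10 * log10(83.51 / 23.494)
    = 10 * log10(3.5545)
    = 10 * 0.5508
    = 5.51 dB

5.51 dB


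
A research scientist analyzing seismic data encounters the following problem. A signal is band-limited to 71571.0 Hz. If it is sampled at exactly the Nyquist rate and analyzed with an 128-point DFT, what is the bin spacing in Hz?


Step 1 — Nyquist sampling rate:
fs = 2 * fmax = 2 * 71571.0 = 143142.0 Hz

Step 2 — DFT bin spacing:
df = fs / N = 143142.0 / 128 = 1118.2969 Hz

1118.2969 Hz


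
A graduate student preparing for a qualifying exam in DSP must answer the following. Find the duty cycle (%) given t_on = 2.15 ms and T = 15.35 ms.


Duty cycle as a percentage:
DC = (t_on / T) * 100
   = (2.15 / 15.35) * 100
   = 0.140065 * 100
   = 14.01 %

14.01 %


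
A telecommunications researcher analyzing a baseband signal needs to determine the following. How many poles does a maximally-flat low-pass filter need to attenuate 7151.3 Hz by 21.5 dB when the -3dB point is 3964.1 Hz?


Butterworth filter order formula:
n = log10(10^(A/10) - 1) / (2 * log10(f_stop/f_pass))
10^(21.5/10) - 1 = 140.2538
f_stop/f_pass = 7151.3 / 3964.1 = 1.804
n = 4.1893 -> ceil = 5

5


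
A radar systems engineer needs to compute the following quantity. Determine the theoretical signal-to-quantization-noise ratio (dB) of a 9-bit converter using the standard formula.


Theoretical SNR for a full-scale sinusoid:
SNR = 6.02 * N + 1.76
    = 6.02 * 9 + 1.76
    = 54.18 + 1.76
    = 55.94 dB

55.94 dB


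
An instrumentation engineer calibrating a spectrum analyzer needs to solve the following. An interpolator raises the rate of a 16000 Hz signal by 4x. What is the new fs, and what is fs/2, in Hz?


Step 1 — output sample rate after interpolation by L:
fs_out = L * fs_in = 4 * 16000 = 64000 Hz

Step 2 — Nyquist frequency of the output stream:
f_Nyq = fs_out / 2 = 64000 / 2 = 32000.0 Hz

fs_out = 64000 Hz; f_Nyquist = 32000.0 Hz


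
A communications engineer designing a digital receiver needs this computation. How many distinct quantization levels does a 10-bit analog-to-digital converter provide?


Number of quantization levels = 2^N
= 2^10
= 1024

1024


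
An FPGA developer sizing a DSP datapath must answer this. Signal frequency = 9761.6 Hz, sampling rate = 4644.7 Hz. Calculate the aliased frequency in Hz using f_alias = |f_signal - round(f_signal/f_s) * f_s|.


Compute the nearest integer multiple of fs to the signal:
n = round(9761.6 / 4644.7) = 2
f_alias = |9761.6 - 2 * 4644.7|
        = |9761.6 - 9289.4|
        = 472.2 Hz

472.2


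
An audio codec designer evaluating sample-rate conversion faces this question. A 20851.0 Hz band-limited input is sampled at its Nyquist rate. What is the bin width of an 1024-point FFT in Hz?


Step 1 — Nyquist sampling rate:
fs = 2 * fmax = 2 * 20851.0 = 41702.0 Hz

Step 2 — DFT bin spacing:
df = fs / N = 41702.0 / 1024 = 40.7246 Hz

40.7246 Hz


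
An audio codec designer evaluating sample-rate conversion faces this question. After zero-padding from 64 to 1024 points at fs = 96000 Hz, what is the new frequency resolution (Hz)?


Frequency resolution after zero-padding:
N_padded = 64 * 16 = 1024
df = fs / N_padded
   = 96000 / 1024
   = 93.75 Hz

93.75 Hz


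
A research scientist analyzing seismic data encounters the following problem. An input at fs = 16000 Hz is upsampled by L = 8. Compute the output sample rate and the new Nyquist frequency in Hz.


Step 1 — output sample rate after interpolation by L:
fs_out = L * fs_in = 8 * 16000 = 128000 Hz

Step 2 — Nyquist frequency of the output stream:
f_Nyq = fs_out / 2 = 128000 / 2 = 64000.0 Hz

fs_out = 128000 Hz; f_Nyquist = 64000.0 Hz


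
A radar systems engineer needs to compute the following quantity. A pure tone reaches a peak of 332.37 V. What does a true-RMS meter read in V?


RMS voltage for a sinusoidal waveform:
V_rms = V_peak / sqrt(2)
      = 332.37 / 1.414214
      = 235.021 V

235.021 V


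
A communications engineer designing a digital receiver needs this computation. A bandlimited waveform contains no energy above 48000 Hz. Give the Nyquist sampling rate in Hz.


The Nyquist rate is twice the maximum frequency component.
fs_min = 2 * fmax
      = 2 * 48000
      = 96000 Hz

96000


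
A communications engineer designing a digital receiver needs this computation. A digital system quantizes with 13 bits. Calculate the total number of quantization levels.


Number of quantization levels = 2^N
= 2^13
= 8192

8192


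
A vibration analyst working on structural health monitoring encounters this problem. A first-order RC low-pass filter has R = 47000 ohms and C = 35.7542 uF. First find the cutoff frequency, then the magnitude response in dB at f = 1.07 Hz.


Step 1 — cutoff frequency:
fc = 1 / (2*pi*R*C)
C = 35.7542 uF = 3.57542e-05 F
fc = 1 / (2*pi*47000*3.57542e-05)
   = 0.0947099 Hz

Step 2 — magnitude at f = 1.07 Hz:
|H(f)| = 1 / sqrt(1 + (f/fc)^2)
f/fc = 1.07 / 0.0947099 = 11.297657
|H| = 1 / sqrt(1 + 127.637054) = 0.0881692
|H|_dB = 20*log10(0.0881692) = -21.09 dB

fc = 0.0947099 Hz; |H(1.07 Hz)| = -21.09 dB


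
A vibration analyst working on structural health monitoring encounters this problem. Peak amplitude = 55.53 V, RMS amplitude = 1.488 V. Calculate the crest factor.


Crest factor is the ratio of peak to RMS:
CF = V_peak / V_rms
   = 55.53 / 1.488
   = 37.3185

37.3185


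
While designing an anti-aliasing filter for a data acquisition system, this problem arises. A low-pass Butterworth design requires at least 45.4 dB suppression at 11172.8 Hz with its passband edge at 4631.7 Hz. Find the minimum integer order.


Butterworth filter order formula:
n = log10(10^(A/10) - 1) / (2 * log10(f_stop/f_pass))
10^(45.4/10) - 1 = 34672.685
f_stop/f_pass = 11172.8 / 4631.7 = 2.4122
n = 5.9358 -> ceil = 6

6


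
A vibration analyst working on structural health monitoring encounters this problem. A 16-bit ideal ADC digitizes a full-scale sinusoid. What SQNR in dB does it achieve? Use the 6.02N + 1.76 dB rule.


Theoretical SNR for a full-scale sinusoid:
SNR = 6.02 * N + 1.76
    = 6.02 * 16 + 1.76
    = 96.32 + 1.76
    = 98.08 dB

98.08 dB


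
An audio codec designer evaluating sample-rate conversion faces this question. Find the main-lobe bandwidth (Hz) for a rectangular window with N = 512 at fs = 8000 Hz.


Main lobe width for a rectangular window:
Width = 2 * fs / N
      = 2 * 8000 / 512
      = 16000 / 512
      = 31.25 Hz

31.25 Hz


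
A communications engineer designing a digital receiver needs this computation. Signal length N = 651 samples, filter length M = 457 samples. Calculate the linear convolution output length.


Linear convolution output length:
L = N + M - 1
  = 651 + 457 - 1
  = 1107 samples

1107


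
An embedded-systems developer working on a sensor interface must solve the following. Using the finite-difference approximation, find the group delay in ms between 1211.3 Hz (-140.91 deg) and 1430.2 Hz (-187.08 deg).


Group delay from phase difference:
tau = -d(phi)/d(omega)
d(phi) = -46.17 deg = -0.805819 rad
d(omega) = 2*pi*(1430.2 - 1211.3) = 1375.3893 rad/s
tau = -(-0.805819) / 1375.3893
    = 0.5859 ms

0.5859 ms


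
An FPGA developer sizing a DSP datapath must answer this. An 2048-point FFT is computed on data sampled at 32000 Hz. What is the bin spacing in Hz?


DFT frequency resolution:
df = fs / N
   = 32000 / 2048
   = 15.625 Hz

15.625 Hz


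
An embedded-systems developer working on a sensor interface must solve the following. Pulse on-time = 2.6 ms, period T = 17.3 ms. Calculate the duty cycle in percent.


Duty cycle as a percentage:
DC = (t_on / T) * 100
   = (2.6 / 17.3) * 100
   = 0.150289 * 100
   = 15.03 %

15.03 %


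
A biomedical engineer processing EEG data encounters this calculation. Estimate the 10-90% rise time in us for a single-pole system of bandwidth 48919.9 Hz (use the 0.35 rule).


Rise time from bandwidth relationship:
tr = 0.35 / BW
   = 0.35 / 48919.9
   = 7.154552646e-06 s
   = 7.1546 us

7.1546 us


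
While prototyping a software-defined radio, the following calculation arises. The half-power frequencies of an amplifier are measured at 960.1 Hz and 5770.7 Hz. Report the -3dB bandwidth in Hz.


Bandwidth is the difference of -3dB frequencies:
BW = f_high - f_low
   = 5770.7 - 960.1
   = 4810.6 Hz

4810.6 Hz


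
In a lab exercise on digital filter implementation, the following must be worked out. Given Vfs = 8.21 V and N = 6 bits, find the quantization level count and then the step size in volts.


Step 1 — number of quantization levels:
L = 2^N = 2^6 = 64

Step 2 — LSB step size:
delta = Vfs / L
      = 8.21 / 64
      = 0.12828125 V

Levels = 64; step size = 0.12828125 V


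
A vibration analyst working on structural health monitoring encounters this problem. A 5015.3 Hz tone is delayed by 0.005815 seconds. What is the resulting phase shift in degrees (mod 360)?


Phase shift from frequency and time delay:
phi = 360 * f * t_delay
    = 360 * 5015.3 * 0.005815
    = 10499.03 degrees
    mod 360 = 59.03 degrees

59.03 degrees


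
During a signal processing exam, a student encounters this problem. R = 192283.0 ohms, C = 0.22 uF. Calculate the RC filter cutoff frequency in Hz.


Cutoff frequency of a first-order RC filter:
fc = 1 / (2 * pi * R * C)
C = 0.22 uF = 2.2e-07 F
fc = 1 / (2 * pi * 192283.0 * 2.2e-07)
   = 1 / 0.26579293849249
   = 3.762327 Hz

3.762327 Hz


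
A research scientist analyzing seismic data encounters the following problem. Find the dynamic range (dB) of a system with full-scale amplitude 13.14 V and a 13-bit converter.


Dynamic range from full-scale to LSB:
V_min = V_max / 2^bits = 13.14 / 2^13
DR = 20 * log10(V_max / V_min)
   = 20 * log10(2^13)
   = 20 * 13 * log10(2)
   = 78.27 dB

78.27 dB


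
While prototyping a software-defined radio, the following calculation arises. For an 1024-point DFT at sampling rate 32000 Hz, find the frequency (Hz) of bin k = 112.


Frequency of DFT bin k:
f_k = k * fs / N
    = 112 * 32000 / 1024
    = 3584000 / 1024
    = 3500.0 Hz

3500.0 Hz


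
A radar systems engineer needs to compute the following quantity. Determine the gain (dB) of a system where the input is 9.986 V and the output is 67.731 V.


Voltage gain in dB:
G = 20 * log10(Vout / Vin)
  = 20 * log10(67.731 / 9.986)
  = 20 * log10(6.782596)
  = 20 * 0.831396
  = 16.63 dB

16.63 dB


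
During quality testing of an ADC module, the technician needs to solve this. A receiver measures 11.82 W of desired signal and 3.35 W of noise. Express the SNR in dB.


SNR in decibels:
SNR = 10 * log10(Ps / Pn)
    = 10 * log10(11.82 / 3.35)
    = 10 * log10(3.5284)
    = 10 * 0.5476
    = 5.48 dB

5.48 dB


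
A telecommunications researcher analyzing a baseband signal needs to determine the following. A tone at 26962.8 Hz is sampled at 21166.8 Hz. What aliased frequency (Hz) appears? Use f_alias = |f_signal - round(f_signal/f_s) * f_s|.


Compute the nearest integer multiple of fs to the signal:
n = round(26962.8 / 21166.8) = 1
f_alias = |26962.8 - 1 * 21166.8|
        = |26962.8 - 21166.8|
        = 5796.0 Hz

5796.0


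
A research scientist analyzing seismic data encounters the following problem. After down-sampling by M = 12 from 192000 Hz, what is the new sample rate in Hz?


Decimation reduces the sample rate:
fs_out = fs_in / M
       = 192000 / 12
       = 16000.0 Hz

16000.0 Hz


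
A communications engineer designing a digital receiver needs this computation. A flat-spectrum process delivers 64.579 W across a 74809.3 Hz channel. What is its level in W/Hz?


Power spectral density:
PSD = P / BW
    = 64.579 / 74809.3
    = 0.00086325 W/Hz

0.00086325 W/Hz


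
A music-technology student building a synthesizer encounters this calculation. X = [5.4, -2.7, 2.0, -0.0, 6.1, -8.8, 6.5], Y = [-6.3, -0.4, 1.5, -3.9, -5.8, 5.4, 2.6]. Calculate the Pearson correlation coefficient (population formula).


Pearson correlation coefficient (population):
r = cov(X,Y) / (std(X) * std(Y))
Mean X = 1.2143, Mean Y = -0.9857
Cov(X,Y) = -12.508776
Std(X) = 5.168981, Std(Y) = 4.141576
r = -0.5843

-0.5843


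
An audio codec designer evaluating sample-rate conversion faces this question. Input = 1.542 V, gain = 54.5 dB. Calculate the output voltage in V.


Output voltage from dB gain:
V_out = V_in * 10^(gain_dB / 20)
      = 1.542 * 10^(54.5 / 20)
      = 1.542 * 530.884444
      = 818.6238 V

818.6238 V


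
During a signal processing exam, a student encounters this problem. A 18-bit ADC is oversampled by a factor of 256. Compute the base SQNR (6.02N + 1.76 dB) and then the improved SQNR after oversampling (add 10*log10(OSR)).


Step 1 — baseline SQNR at Nyquist:
SQNR_base = 6.02*N + 1.76
          = 6.02*18 + 1.76
          = 110.12 dB

Step 2 — oversampling processing gain:
G = 10*log10(OSR) = 10*log10(256) = 24.08 dB

Step 3 — total:
SQNR_total = 110.12 + 24.08 = 134.2 dB

Base SQNR = 110.12 dB; oversampled SQNR = 134.2 dB


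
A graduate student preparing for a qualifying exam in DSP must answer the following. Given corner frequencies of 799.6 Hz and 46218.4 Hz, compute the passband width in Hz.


Bandwidth is the difference of -3dB frequencies:
BW = f_high - f_low
   = 46218.4 - 799.6
   = 45418.8 Hz

45418.8 Hz


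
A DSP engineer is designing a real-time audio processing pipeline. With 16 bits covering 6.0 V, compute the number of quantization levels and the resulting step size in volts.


Step 1 — number of quantization levels:
L = 2^N = 2^16 = 65536

Step 2 — LSB step size:
delta = Vfs / L
      = 6.0 / 65536
      = 9.155e-05 V

Levels = 65536; step size = 9.155e-05 V


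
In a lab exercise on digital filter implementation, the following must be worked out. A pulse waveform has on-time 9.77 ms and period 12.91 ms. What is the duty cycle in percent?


Duty cycle as a percentage:
DC = (t_on / T) * 100
   = (9.77 / 12.91) * 100
   = 0.756778 * 100
   = 75.68 %

75.68 %


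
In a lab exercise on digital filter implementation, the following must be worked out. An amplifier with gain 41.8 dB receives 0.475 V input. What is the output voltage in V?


Output voltage from dB gain:
V_out = V_in * 10^(gain_dB / 20)
      = 0.475 * 10^(41.8 / 20)
      = 0.475 * 123.026877
      = 58.4378 V

58.4378 V


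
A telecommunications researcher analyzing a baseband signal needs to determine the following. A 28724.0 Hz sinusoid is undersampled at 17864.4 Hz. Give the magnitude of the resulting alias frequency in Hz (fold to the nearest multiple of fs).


Compute the nearest integer multiple of fs to the signal:
n = round(28724.0 / 17864.4) = 2
f_alias = |28724.0 - 2 * 17864.4|
        = |28724.0 - 35728.8|
        = 7004.8 Hz

7004.8


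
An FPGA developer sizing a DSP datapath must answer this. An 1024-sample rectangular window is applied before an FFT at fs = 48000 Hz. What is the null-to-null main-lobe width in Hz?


Main lobe width for a rectangular window:
Width = 2 * fs / N
      = 2 * 48000 / 1024
      = 96000 / 1024
      = 93.75 Hz

93.75 Hz


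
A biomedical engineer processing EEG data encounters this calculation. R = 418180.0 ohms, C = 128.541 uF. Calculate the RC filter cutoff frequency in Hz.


Cutoff frequency of a first-order RC filter:
fc = 1 / (2 * pi * R * C)
C = 128.541 uF = 0.000128541 F
fc = 1 / (2 * pi * 418180.0 * 0.000128541)
   = 1 / 337.74179008039
   = 0.002961 Hz

0.002961 Hz


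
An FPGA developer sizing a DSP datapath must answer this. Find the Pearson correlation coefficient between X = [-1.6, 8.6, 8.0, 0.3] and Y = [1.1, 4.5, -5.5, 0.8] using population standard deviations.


Pearson correlation coefficient (population):
r = cov(X,Y) / (std(X) * std(Y))
Mean X = 3.825, Mean Y = 0.225
Cov(X,Y) = -2.565625
Std(X) = 4.530108, Std(Y) = 3.610661
r = -0.1569

-0.1569


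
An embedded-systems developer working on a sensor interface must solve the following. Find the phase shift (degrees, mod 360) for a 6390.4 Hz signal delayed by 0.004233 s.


Phase shift from frequency and time delay:
phi = 360 * f * t_delay
    = 360 * 6390.4 * 0.004233
    = 9738.2 degrees
    mod 360 = 18.2 degrees

18.2 degrees


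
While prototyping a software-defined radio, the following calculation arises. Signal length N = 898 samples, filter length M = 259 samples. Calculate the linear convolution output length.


Linear convolution output length:
L = N + M - 1
  = 898 + 259 - 1
  = 1156 samples

1156


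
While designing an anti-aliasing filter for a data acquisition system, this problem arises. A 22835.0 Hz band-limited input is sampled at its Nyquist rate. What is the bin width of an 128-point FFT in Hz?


Step 1 — Nyquist sampling rate:
fs = 2 * fmax = 2 * 22835.0 = 45670.0 Hz

Step 2 — DFT bin spacing:
df = fs / N = 45670.0 / 128 = 356.7969 Hz

356.7969 Hz


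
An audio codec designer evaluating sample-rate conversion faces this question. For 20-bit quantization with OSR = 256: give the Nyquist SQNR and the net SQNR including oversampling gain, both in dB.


Step 1 — baseline SQNR at Nyquist:
SQNR_base = 6.02*N + 1.76
          = 6.02*20 + 1.76
          = 122.16 dB

Step 2 — oversampling processing gain:
G = 10*log10(OSR) = 10*log10(256) = 24.08 dB

Step 3 — total:
SQNR_total = 122.16 + 24.08 = 146.24 dB

Base SQNR = 122.16 dB; oversampled SQNR = 146.24 dB


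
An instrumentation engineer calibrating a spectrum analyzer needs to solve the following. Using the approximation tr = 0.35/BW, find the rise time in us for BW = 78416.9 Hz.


Rise time from bandwidth relationship:
tr = 0.35 / BW
   = 0.35 / 78416.9
   = 4.463323595e-06 s
   = 4.4633 us

4.4633 us


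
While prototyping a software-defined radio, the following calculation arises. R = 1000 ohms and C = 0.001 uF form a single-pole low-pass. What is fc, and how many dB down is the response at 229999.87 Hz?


Step 1 — cutoff frequency:
fc = 1 / (2*pi*R*C)
C = 0.001 uF = 1e-09 F
fc = 1 / (2*pi*1000*1e-09)
   = 159154.943 Hz

Step 2 — magnitude at f = 229999.87 Hz:
|H(f)| = 1 / sqrt(1 + (f/fc)^2)
f/fc = 229999.87 / 159154.943 = 1.445132
|H| = 1 / sqrt(1 + 2.088406) = 0.5690269
|H|_dB = 20*log10(0.5690269) = -4.9 dB

fc = 159154.943 Hz; |H(229999.87 Hz)| = -4.9 dB


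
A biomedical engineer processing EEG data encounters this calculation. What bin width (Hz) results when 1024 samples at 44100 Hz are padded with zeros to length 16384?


Frequency resolution after zero-padding:
N_padded = 1024 * 16 = 16384
df = fs / N_padded
   = 44100 / 16384
   = 2.6917 Hz

2.6917 Hz


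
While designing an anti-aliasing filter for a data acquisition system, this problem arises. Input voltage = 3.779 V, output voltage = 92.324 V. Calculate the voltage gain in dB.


Voltage gain in dB:
G = 20 * log10(Vout / Vin)
  = 20 * log10(92.324 / 3.779)
  = 20 * log10(24.430802)
  = 20 * 1.387938
  = 27.76 dB

27.76 dB


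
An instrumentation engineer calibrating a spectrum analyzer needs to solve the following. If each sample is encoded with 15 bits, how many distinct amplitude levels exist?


Number of quantization levels = 2^N
= 2^15
= 32768

32768


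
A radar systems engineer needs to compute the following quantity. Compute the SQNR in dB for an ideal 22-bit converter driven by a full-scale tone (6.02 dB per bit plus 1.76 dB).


Theoretical SNR for a full-scale sinusoid:
SNR = 6.02 * N + 1.76
    = 6.02 * 22 + 1.76
    = 132.44 + 1.76
    = 134.2 dB

134.2 dB


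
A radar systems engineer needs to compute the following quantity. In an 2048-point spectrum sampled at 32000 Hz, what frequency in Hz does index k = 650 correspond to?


Frequency of DFT bin k:
f_k = k * fs / N
    = 650 * 32000 / 2048
    = 20800000 / 2048
    = 10156.25 Hz

10156.25 Hz


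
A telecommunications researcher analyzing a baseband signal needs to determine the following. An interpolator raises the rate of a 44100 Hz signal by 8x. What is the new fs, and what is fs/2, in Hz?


Step 1 — output sample rate after interpolation by L:
fs_out = L * fs_in = 8 * 44100 = 352800 Hz

Step 2 — Nyquist frequency of the output stream:
f_Nyq = fs_out / 2 = 352800 / 2 = 176400.0 Hz

fs_out = 352800 Hz; f_Nyquist = 176400.0 Hz


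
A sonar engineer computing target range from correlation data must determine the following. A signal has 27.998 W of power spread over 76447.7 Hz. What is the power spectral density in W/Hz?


Power spectral density:
PSD = P / BW
    = 27.998 / 76447.7
    = 0.00036624 W/Hz

0.00036624 W/Hz


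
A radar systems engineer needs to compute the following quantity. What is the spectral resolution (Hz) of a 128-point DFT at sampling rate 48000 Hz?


DFT frequency resolution:
df = fs / N
   = 48000 / 128
   = 375.0 Hz

375.0 Hz


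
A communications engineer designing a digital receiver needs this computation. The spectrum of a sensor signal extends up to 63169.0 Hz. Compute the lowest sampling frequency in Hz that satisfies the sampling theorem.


The Nyquist rate is twice the maximum frequency component.
fs_min = 2 * fmax
      = 2 * 63169.0
      = 126338.0 Hz

126338.0


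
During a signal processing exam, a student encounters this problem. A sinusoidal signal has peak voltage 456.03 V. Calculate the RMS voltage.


RMS voltage for a sinusoidal waveform:
V_rms = V_peak / sqrt(2)
      = 456.03 / 1.414214
      = 322.462 V

322.462 V


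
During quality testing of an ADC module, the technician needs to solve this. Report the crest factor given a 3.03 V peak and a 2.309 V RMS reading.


Crest factor is the ratio of peak to RMS:
CF = V_peak / V_rms
   = 3.03 / 2.309
   = 1.3123

1.3123


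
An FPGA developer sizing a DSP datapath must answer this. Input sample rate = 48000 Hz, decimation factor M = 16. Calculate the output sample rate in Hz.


Decimation reduces the sample rate:
fs_out = fs_in / M
       = 48000 / 16
       = 3000.0 Hz

3000.0 Hz


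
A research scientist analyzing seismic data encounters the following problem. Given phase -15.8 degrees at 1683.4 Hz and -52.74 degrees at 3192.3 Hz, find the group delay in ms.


Group delay from phase difference:
tau = -d(phi)/d(omega)
d(phi) = -36.94 deg = -0.644725 rad
d(omega) = 2*pi*(3192.3 - 1683.4) = 9480.6983 rad/s
tau = -(-0.644725) / 9480.6983
    = 0.068 ms

0.068 ms


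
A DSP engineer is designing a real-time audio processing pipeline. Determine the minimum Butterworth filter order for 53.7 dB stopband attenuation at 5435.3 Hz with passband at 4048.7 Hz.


Butterworth filter order formula:
n = log10(10^(A/10) - 1) / (2 * log10(f_stop/f_pass))
10^(53.7/10) - 1 = 234421.8815
f_stop/f_pass = 5435.3 / 4048.7 = 1.3425
n = 20.9917 -> ceil = 21

21


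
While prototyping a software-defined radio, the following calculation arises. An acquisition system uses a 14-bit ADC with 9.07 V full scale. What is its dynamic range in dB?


Dynamic range from full-scale to LSB:
V_min = V_max / 2^bits = 9.07 / 2^14
DR = 20 * log10(V_max / V_min)
   = 20 * log10(2^14)
   = 20 * 14 * log10(2)
   = 84.29 dB

84.29 dB


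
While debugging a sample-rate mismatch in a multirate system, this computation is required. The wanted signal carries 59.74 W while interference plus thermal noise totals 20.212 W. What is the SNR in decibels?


SNR in decibels:
SNR = 10 * log10(Ps / Pn)
    = 10 * log10(59.74 / 20.212)
    = 10 * log10(2.9557)
    = 10 * 0.4707
    = 4.71 dB

4.71 dB


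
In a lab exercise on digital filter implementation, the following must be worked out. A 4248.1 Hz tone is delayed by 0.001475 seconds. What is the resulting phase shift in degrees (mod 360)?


Phase shift from frequency and time delay:
phi = 360 * f * t_delay
    = 360 * 4248.1 * 0.001475
    = 2255.74 degrees
    mod 360 = 95.74 degrees

95.74 degrees


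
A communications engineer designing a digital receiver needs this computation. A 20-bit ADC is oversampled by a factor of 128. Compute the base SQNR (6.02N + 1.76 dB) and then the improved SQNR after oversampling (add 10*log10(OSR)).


Step 1 — baseline SQNR at Nyquist:
SQNR_base = 6.02*N + 1.76
          = 6.02*20 + 1.76
          = 122.16 dB

Step 2 — oversampling processing gain:
G = 10*log10(OSR) = 10*log10(128) = 21.07 dB

Step 3 — total:
SQNR_total = 122.16 + 21.07 = 143.23 dB

Base SQNR = 122.16 dB; oversampled SQNR = 143.23 dB


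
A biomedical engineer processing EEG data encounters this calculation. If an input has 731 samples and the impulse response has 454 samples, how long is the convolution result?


Linear convolution output length:
L = N + M - 1
  = 731 + 454 - 1
  = 1184 samples

1184


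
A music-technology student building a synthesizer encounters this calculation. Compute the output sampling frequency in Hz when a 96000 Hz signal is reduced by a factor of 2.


Decimation reduces the sample rate:
fs_out = fs_in / M
       = 96000 / 2
       = 48000.0 Hz

48000.0 Hz


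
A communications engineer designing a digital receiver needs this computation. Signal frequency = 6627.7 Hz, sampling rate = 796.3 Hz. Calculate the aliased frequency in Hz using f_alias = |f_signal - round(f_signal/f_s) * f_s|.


Compute the nearest integer multiple of fs to the signal:
n = round(6627.7 / 796.3) = 8
f_alias = |6627.7 - 8 * 796.3|
        = |6627.7 - 6370.4|
        = 257.3 Hz

257.3


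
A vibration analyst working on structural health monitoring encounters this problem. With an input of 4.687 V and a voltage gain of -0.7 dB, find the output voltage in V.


Output voltage from dB gain:
V_out = V_in * 10^(gain_dB / 20)
      = 4.687 * 10^(-0.7 / 20)
      = 4.687 * 0.922571
      = 4.3241 V

4.3241 V


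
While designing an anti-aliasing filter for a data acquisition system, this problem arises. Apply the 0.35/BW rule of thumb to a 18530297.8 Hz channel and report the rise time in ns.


Rise time from bandwidth relationship:
tr = 0.35 / BW
   = 0.35 / 18530297.8
   = 1.888798571e-08 s
   = 18.888 ns

18.888 ns


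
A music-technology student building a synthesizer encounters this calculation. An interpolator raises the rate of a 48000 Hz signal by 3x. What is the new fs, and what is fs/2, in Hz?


Step 1 — output sample rate after interpolation by L:
fs_out = L * fs_in = 3 * 48000 = 144000 Hz

Step 2 — Nyquist frequency of the output stream:
f_Nyq = fs_out / 2 = 144000 / 2 = 72000.0 Hz

fs_out = 144000 Hz; f_Nyquist = 72000.0 Hz


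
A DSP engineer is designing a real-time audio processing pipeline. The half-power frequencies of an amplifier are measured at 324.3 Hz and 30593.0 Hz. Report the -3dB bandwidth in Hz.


Bandwidth is the difference of -3dB frequencies:
BW = f_high - f_low
   = 30593.0 - 324.3
   = 30268.7 Hz

30268.7 Hz
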